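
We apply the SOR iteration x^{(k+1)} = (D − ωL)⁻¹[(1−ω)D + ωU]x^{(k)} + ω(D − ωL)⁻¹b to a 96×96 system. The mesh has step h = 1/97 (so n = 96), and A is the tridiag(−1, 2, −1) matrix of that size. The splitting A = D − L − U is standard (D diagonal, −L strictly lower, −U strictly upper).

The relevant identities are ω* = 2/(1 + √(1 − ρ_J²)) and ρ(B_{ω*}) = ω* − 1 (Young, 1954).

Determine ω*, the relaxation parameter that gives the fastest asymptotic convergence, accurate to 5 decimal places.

ω* = 1.93727

n=96: λ(B_J) = 1 − λ(A)/2 = cos(kπ/97); k=1 gives ρ_J = 0.99948.
√(1 − cos²(π/97)) = sin(π/97) ≈ 0.032382.
ω* = 2/(1+0.032382) = 1.93727
ρ_SOR = ω* − 1 = 1.93727 − 1 = 0.93727.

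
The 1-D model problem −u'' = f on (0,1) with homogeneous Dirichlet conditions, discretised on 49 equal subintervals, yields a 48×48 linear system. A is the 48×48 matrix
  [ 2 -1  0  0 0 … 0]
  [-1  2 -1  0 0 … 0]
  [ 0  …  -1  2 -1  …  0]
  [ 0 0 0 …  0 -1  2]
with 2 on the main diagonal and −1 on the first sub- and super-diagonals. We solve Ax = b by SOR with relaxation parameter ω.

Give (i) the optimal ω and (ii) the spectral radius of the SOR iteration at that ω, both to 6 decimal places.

ρ_J = max_k |cos(kπ/49)| = cos(π/49) = 0.997945
√(1−ρ_J²) = |sin(π/49)| = 0.0640702
Young: ω* = 2/(1+√(1−ρ_J²)) = 2/(1+0.0640702) = 2/1.0640702 = 1.879575.
ρ(B_{ω*}) = ω*−1 = 0.879575

ω* = 1.879575, ρ_SOR = 0.879575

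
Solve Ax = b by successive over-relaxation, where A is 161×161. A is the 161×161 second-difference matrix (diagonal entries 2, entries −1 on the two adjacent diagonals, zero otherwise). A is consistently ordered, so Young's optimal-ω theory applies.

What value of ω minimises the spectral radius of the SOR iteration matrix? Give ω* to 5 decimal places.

ω* = 1.96196

[ρ_J] n=161: ρ(B_J) = cos(π/(n+1)) = cos(π/162) = 0.99981.
root = sin(π/162) = 0.019391  (since 1−cos² = sin²).
Then 2/(1+√(1−ρ_J²)) = 2/(1+0.019391); ω* = 2/1.019391 = 1.96196.
[ρ_SOR] ω* − 1 = 0.96196.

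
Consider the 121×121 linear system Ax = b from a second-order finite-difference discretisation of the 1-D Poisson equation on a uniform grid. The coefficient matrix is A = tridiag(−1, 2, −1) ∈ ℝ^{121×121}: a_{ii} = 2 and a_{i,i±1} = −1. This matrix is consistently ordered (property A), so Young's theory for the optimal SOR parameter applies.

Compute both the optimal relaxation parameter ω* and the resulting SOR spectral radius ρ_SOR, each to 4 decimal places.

ρ_J = max_k |cos(kπ/122)| = cos(π/122) = 0.9997
√(1−ρ_J²) simplifies to sin(π/122) = 0.02575.
Then 2/(1+√(1−ρ_J²)) = 2/(1+0.02575); ω* = 2/1.02575 = 1.9498.
and ρ(B_{ω*}) = 1.9498 − 1 = 0.9498.

ω* = 1.9498, ρ_SOR = 0.9498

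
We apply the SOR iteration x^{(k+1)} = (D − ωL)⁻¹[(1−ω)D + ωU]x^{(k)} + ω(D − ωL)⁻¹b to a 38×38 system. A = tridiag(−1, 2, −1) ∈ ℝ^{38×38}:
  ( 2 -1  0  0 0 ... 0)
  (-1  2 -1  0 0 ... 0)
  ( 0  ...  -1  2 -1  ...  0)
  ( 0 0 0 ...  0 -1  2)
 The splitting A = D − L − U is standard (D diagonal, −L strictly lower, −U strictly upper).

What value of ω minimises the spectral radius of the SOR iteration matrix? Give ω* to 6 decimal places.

With n=38, ρ(Jacobi) = cos(π/39) = 0.996757.
1 − cos²(π/39) = sin²(π/39) ⇒ √(1−ρ_J²) = sin(π/39) = 0.0804666.
Then 2/(1+√(1−ρ_J²)) = 2/(1+0.0804666); ω* = 2/1.0804666 = 1.851052.
ρ(B_{ω*}) = ω*−1 = 0.851052

ω* = 1.851052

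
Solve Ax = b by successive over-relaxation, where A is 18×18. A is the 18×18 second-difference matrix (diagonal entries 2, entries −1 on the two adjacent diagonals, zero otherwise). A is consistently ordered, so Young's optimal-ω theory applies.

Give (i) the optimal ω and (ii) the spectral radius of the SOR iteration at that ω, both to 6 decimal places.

B_J for the 18×18 system has eigenvalues cos(kπ/19); ρ_J = cos(π/19) = 0.986361.
1 − cos²(π/19) = sin²(π/19) ⇒ √(1−ρ_J²) = sin(π/19) = 0.1645946.
So ω* = 2/1.1645946 = 1.717336 (Young).
ρ_SOR = ω* − 1 ≈ 0.717336.

ω* = 1.717336, ρ_SOR = 0.717336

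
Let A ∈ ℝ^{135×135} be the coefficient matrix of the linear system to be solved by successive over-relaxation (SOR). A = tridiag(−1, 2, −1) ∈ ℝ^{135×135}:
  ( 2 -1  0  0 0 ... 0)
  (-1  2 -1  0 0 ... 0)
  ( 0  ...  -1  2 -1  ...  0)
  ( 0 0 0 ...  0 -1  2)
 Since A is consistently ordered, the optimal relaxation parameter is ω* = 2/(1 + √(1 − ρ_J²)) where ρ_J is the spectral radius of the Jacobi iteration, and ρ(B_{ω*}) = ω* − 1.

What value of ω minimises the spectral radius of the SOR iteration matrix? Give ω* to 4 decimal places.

½·tridiag(1,0,1) at n=135: λ_k = cos(kπ/136); max |λ| at k=1 ⇒ ρ_J = cos(π/136) ≈ 0.9997.
√(1−ρ_J²) simplifies to sin(π/136) = 0.02310.
[ω*] 2 ÷ (1 + 0.02310) = 2 ÷ 1.02310 = 1.9548.
At ω = 1.9548 every |λ(B_ω)| = ω−1, so ρ_SOR = 0.9548.

ω* = 1.9548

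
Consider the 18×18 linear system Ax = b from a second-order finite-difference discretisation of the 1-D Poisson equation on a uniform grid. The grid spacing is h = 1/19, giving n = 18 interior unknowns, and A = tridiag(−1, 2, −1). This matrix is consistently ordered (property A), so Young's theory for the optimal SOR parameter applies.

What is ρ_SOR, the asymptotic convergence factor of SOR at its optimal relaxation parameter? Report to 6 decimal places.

ρ_SOR = 0.717336

spectrum of D⁻¹(L+U) = {cos(kπ/19) : 1≤k≤18}; ρ_J = cos(π/19) = 0.986361.
√(1−ρ_J²) = |sin(π/19)| = 0.1645946
[ω*] 2 ÷ (1 + 0.1645946) = 2 ÷ 1.1645946 = 1.717336.
[ρ_SOR] ω* − 1 = 0.717336.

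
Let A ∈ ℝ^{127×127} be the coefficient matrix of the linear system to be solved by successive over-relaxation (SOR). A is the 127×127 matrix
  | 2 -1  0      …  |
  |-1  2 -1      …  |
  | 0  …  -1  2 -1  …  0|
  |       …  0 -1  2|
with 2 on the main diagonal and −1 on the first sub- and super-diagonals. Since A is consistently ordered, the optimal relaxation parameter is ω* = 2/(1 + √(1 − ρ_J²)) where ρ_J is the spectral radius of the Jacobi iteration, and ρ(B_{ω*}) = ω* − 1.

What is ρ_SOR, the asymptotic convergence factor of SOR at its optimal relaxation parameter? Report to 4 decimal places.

spectrum of D⁻¹(L+U) = {cos(kπ/128) : 1≤k≤127}; ρ_J = cos(π/128) = 0.9997.
√(1 − cos²(π/128)) = sin(π/128) ≈ 0.02454.
ω* = 2 / (1 + 0.02454) = 2 / 1.02454 ≈ 1.9521.
ρ(B_{ω*}) = ω*−1 = 0.9521

ρ_SOR = 0.9521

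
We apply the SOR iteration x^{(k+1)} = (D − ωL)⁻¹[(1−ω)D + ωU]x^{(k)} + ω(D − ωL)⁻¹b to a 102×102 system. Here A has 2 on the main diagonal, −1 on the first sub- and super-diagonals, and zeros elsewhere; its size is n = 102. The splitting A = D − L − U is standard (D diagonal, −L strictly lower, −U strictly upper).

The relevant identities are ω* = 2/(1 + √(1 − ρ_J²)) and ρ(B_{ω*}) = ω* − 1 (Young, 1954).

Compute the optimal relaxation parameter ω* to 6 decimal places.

spectrum of D⁻¹(L+U) = {cos(kπ/103) : 1≤k≤102}; ρ_J = cos(π/103) = 0.999535.
√(1−ρ_J²) simplifies to sin(π/103) = 0.0304962.
ω* = 2/(1 + 0.0304962) = 2/1.0304962 = 1.940813.
ρ_SOR = ω* − 1 ≈ 0.940813.

ω* = 1.940813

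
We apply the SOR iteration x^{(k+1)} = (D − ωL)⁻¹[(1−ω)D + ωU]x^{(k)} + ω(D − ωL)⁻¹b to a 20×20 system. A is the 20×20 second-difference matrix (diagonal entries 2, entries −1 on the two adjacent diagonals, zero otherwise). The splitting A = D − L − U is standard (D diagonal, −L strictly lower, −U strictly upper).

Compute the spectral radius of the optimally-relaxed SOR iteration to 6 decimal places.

spectrum of D⁻¹(L+U) = {cos(kπ/21) : 1≤k≤20}; ρ_J = cos(π/21) = 0.988831.
1 − cos²(π/21) = sin²(π/21) ⇒ √(1−ρ_J²) = sin(π/21) = 0.1490423.
Then 2/(1+√(1−ρ_J²)) = 2/(1+0.1490423); ω* = 2/1.1490423 = 1.740580.
At ω = 1.740580 every |λ(B_ω)| = ω−1, so ρ_SOR = 0.740580.

ρ_SOR = 0.740580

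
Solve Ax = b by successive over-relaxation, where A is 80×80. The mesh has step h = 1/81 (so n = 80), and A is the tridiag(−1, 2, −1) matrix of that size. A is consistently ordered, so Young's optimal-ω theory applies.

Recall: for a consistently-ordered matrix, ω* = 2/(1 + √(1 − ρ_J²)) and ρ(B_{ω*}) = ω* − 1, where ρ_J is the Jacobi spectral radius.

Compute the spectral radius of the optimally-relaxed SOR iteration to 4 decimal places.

ρ_J = max_k |cos(kπ/81)| = cos(π/81) = 0.9992
√(1 − cos²(π/81)) = sin(π/81) ≈ 0.03878.
ω* = 2/(1+0.03878) = 1.9253
ρ_SOR = ω* − 1 = 1.9253 − 1 = 0.9253.

ρ_SOR = 0.9253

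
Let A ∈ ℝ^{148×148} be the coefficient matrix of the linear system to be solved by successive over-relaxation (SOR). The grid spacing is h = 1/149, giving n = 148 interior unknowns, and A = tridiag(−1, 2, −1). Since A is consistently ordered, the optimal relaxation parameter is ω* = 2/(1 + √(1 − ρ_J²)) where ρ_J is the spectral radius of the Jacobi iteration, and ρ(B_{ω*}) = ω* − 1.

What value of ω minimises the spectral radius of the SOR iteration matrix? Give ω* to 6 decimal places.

½·tridiag(1,0,1) at n=148: λ_k = cos(kπ/149); max |λ| at k=1 ⇒ ρ_J = cos(π/149) ≈ 0.999778.
√(1−ρ_J²) = |sin(π/149)| = 0.0210830
Young: ω* = 2/(1+√(1−ρ_J²)) = 2/(1+0.0210830) = 2/1.0210830 = 1.958705.
At ω = 1.958705 every |λ(B_ω)| = ω−1, so ρ_SOR = 0.958705.

ω* = 1.958705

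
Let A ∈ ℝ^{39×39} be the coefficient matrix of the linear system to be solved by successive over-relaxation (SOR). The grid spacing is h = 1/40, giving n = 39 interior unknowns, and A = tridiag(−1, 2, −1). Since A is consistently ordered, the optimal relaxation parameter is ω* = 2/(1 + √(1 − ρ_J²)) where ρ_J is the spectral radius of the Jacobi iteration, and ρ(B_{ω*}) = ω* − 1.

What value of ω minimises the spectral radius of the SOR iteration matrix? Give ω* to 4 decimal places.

[ρ_J] n=39: ρ(B_J) = cos(π/(n+1)) = cos(π/40) = 0.9969.
√(1 − cos²(π/40)) = sin(π/40) ≈ 0.07846.
So ω* = 2/1.07846 = 1.8545 (Young).
Hence ρ(B_{ω*}) = 1.8545 − 1 = 0.8545.

ω* = 1.8545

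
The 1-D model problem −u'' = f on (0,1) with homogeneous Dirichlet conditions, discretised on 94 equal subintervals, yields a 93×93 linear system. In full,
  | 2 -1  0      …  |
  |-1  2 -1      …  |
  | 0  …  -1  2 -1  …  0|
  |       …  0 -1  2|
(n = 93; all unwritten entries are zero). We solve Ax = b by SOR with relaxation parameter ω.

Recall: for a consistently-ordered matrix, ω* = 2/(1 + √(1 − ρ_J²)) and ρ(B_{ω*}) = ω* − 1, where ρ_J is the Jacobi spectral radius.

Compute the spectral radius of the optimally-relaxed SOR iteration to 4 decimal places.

ρ_SOR = 0.9353

½·tridiag(1,0,1) at n=93: λ_k = cos(kπ/94); max |λ| at k=1 ⇒ ρ_J = cos(π/94) ≈ 0.9994.
1 − cos²(π/94) = sin²(π/94) ⇒ √(1−ρ_J²) = sin(π/94) = 0.03341.
Young: ω* = 2/(1+√(1−ρ_J²)) = 2/(1+0.03341) = 2/1.03341 = 1.9353.
At ω = 1.9353 every |λ(B_ω)| = ω−1, so ρ_SOR = 0.9353.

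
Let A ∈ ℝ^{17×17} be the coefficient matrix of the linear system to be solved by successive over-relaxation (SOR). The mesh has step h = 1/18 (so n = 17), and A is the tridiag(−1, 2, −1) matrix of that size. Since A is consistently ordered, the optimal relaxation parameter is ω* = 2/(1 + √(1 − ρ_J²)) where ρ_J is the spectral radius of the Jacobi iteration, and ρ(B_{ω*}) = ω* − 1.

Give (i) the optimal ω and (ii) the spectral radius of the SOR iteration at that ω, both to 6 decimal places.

ω* = 1.704088, ρ_SOR = 0.704088

ρ_J = max_k |cos(kπ/18)| = cos(π/18) = 0.984808
√(1 − cos²(π/18)) = sin(π/18) ≈ 0.1736482.
ω* = 2/(1 + 0.1736482) = 2/1.1736482 = 1.704088.
ρ_SOR = ω* − 1 ≈ 0.704088.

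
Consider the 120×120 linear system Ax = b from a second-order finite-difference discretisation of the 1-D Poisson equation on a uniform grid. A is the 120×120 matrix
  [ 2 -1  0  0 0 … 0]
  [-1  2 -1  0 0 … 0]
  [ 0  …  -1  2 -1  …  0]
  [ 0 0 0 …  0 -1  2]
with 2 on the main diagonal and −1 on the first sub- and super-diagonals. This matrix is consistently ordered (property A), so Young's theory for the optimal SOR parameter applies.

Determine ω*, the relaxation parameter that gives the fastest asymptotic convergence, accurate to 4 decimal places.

ω* = 1.9494

ρ_J = max_k |cos(kπ/121)| = cos(π/121) = 0.9997
√(1 − cos²(π/121)) = sin(π/121) ≈ 0.02596.
ω* = 2 / (1 + 0.02596) = 2 / 1.02596 ≈ 1.9494.
ρ(B_{ω*}) = ω*−1 = 0.9494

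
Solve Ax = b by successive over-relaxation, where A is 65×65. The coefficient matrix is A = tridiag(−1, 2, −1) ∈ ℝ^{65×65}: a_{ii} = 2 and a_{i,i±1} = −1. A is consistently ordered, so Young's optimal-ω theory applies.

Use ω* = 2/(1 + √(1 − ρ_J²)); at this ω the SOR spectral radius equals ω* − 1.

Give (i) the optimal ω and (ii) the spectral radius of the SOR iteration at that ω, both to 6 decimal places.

ω* = 1.909159, ρ_SOR = 0.909159

[ρ_J] n=65: ρ(B_J) = cos(π/(n+1)) = cos(π/66) = 0.998867.
√(1 − cos²(π/66)) = sin(π/66) ≈ 0.0475819.
So ω* = 2/1.0475819 = 1.909159 (Young).
ρ_SOR = ω* − 1 ≈ 0.909159.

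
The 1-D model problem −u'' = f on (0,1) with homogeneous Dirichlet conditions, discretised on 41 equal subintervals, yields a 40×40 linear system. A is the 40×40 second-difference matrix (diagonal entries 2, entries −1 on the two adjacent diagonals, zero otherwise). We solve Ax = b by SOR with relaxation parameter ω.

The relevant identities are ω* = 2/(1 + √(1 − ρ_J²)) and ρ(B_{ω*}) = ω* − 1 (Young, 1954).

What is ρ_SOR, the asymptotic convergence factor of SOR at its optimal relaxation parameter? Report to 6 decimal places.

ρ_J = max_k |cos(kπ/41)| = cos(π/41) = 0.997066
√(1−ρ_J²) simplifies to sin(π/41) = 0.0765493.
So ω* = 2/1.0765493 = 1.857788 (Young).
Hence ρ(B_{ω*}) = 1.857788 − 1 = 0.857788.

ρ_SOR = 0.857788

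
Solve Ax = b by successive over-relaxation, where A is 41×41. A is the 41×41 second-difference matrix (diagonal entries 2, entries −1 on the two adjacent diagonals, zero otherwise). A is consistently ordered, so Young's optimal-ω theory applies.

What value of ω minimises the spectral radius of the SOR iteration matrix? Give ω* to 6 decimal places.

ω* = 1.860932

B_J for the 41×41 system has eigenvalues cos(kπ/42); ρ_J = cos(π/42) = 0.997204.
√(1 − cos²(π/42)) = sin(π/42) ≈ 0.0747301.
ω* = 2 / (1 + 0.0747301) = 2 / 1.0747301 ≈ 1.860932.
ρ_SOR = ω* − 1 ≈ 0.860932.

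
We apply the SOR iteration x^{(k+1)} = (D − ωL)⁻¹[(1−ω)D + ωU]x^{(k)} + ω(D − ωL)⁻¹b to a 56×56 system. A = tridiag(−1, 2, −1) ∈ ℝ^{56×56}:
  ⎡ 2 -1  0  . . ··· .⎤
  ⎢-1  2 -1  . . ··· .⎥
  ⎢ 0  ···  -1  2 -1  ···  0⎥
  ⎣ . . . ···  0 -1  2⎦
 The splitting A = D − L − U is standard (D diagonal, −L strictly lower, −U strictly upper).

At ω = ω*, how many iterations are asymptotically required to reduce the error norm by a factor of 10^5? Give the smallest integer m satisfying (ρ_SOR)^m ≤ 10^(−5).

m = 105

½·tridiag(1,0,1) at n=56: λ_k = cos(kπ/57); max |λ| at k=1 ⇒ ρ_J = cos(π/57) ≈ 0.9984815.
root = sin(π/57) = 0.0550878  (since 1−cos² = sin²).
[ω*] 2 ÷ (1 + 0.0550878) = 2 ÷ 1.0550878 = 1.8955768.
ρ_SOR = ω* − 1 ≈ 0.8955768.
For 5 digits: m = 5·ln10 / (−ln 0.8955768) = 11.5129/0.110287 = 104.390; round up → m = 105.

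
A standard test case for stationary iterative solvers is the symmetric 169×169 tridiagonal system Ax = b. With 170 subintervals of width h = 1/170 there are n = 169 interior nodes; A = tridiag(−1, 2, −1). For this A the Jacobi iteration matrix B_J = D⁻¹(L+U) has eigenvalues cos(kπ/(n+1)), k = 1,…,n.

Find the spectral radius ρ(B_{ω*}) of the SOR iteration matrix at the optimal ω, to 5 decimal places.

ρ_SOR = 0.96371

½·tridiag(1,0,1) at n=169: λ_k = cos(kπ/170); max |λ| at k=1 ⇒ ρ_J = cos(π/170) ≈ 0.99983.
1 − cos²(π/170) = sin²(π/170) ⇒ √(1−ρ_J²) = sin(π/170) = 0.018479.
ω* = 2/(1+0.018479) = 1.96371
and ρ(B_{ω*}) = 1.96371 − 1 = 0.96371.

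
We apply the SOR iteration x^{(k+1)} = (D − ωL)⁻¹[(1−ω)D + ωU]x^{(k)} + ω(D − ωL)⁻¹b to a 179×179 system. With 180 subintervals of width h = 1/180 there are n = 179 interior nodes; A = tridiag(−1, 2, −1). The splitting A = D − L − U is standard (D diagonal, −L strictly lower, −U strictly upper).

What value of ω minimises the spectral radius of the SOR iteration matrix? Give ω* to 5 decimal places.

With n=179, ρ(Jacobi) = cos(π/180) = 0.99985.
√(1 − cos²(π/180)) = sin(π/180) ≈ 0.017452.
ω* = 2 / (1 + 0.017452) = 2 / 1.017452 ≈ 1.96569.
ρ_SOR = ω* − 1 ≈ 0.96569.

ω* = 1.96569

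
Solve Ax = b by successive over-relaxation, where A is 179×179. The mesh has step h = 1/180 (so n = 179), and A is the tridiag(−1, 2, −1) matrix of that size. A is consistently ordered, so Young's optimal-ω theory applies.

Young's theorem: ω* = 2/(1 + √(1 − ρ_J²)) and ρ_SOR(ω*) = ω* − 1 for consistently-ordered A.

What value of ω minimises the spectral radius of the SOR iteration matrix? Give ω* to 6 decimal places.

With n=179, ρ(Jacobi) = cos(π/180) = 0.999848.
root = sin(π/180) = 0.0174524  (since 1−cos² = sin²).
Young: ω* = 2/(1+√(1−ρ_J²)) = 2/(1+0.0174524) = 2/1.0174524 = 1.965694.
ρ(B_{ω*}) = ω*−1 = 0.965694

ω* = 1.965694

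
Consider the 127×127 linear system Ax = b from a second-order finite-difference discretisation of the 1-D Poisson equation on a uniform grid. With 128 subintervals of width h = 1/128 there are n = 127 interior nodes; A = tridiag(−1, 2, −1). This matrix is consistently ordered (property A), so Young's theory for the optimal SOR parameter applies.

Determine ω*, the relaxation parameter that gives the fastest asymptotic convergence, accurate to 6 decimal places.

ω* = 1.952093

ρ_J = max_k |cos(kπ/128)| = cos(π/128) = 0.999699
1 − cos²(π/128) = sin²(π/128) ⇒ √(1−ρ_J²) = sin(π/128) = 0.0245412.
ω* = 2/(1+0.0245412) = 1.952093
ρ(B_{ω*}) = ω*−1 = 0.952093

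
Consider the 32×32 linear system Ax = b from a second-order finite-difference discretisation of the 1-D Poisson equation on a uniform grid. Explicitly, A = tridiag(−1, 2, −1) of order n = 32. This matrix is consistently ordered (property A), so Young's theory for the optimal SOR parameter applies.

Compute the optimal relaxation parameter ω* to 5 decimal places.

spectrum of D⁻¹(L+U) = {cos(kπ/33) : 1≤k≤32}; ρ_J = cos(π/33) = 0.99547.
√(1−ρ_J²) = |sin(π/33)| = 0.095056
Then 2/(1+√(1−ρ_J²)) = 2/(1+0.095056); ω* = 2/1.095056 = 1.82639.
[ρ_SOR] ω* − 1 = 0.82639.

ω* = 1.82639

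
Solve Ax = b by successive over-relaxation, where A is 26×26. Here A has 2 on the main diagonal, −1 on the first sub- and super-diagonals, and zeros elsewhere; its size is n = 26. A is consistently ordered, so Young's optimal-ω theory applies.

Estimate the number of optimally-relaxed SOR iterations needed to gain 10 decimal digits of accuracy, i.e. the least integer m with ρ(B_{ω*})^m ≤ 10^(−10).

m = 99

B_J for the 26×26 system has eigenvalues cos(kπ/27); ρ_J = cos(π/27) = 0.9932384.
root = sin(π/27) = 0.1160929  (since 1−cos² = sin²).
[ω*] 2 ÷ (1 + 0.1160929) = 2 ÷ 1.1160929 = 1.7919655.
At ω = 1.7919655 every |λ(B_ω)| = ω−1, so ρ_SOR = 0.7919655.
For 10 digits: m = 10·ln10 / (−ln 0.7919655) = 23.0259/0.233237 = 98.723; round up → m = 99.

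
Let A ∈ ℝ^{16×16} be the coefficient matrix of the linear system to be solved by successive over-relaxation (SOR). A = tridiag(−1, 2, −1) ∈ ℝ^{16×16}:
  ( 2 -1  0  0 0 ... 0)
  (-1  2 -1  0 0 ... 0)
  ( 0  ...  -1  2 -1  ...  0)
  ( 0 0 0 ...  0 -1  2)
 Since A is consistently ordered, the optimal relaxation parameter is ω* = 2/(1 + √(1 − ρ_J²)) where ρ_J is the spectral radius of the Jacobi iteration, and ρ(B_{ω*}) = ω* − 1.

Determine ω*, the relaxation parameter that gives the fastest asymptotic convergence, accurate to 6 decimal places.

spectrum of D⁻¹(L+U) = {cos(kπ/17) : 1≤k≤16}; ρ_J = cos(π/17) = 0.982973.
√(1−ρ_J²) = |sin(π/17)| = 0.1837495
ω* = 2/(1 + 0.1837495) = 2/1.1837495 = 1.689547.
Hence ρ(B_{ω*}) = 1.689547 − 1 = 0.689547.

ω* = 1.689547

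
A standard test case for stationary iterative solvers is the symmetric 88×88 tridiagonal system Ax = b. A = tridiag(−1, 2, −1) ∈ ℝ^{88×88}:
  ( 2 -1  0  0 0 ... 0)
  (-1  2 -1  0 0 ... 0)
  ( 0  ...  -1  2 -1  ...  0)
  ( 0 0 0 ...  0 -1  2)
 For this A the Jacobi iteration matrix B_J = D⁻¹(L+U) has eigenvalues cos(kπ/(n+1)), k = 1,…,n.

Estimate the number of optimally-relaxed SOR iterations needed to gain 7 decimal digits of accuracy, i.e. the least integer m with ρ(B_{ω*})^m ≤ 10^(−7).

With n=88, ρ(Jacobi) = cos(π/89) = 0.9993771.
1 − cos²(π/89) = sin²(π/89) ⇒ √(1−ρ_J²) = sin(π/89) = 0.0352915.
ω* = 2 / (1 + 0.0352915) = 2 / 1.0352915 ≈ 1.9318231.
and ρ(B_{ω*}) = 1.9318231 − 1 = 0.9318231.
Need (0.9318231)^m ≤ 10^(−7): m ≥ 7·ln10/|ln 0.9318231| = 16.1181/0.0706123 = 228.262 ⇒ m = 229.

m = 229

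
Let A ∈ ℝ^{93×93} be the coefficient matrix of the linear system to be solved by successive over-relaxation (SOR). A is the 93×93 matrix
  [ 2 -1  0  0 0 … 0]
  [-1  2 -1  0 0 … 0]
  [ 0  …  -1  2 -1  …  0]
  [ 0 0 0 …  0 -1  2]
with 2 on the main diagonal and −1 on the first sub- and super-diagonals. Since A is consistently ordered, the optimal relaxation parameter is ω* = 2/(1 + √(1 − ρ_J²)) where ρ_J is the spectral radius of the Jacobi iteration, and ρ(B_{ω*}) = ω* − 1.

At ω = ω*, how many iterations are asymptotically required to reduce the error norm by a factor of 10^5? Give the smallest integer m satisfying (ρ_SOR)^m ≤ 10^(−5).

With n=93, ρ(Jacobi) = cos(π/94) = 0.9994416.
1 − cos²(π/94) = sin²(π/94) ⇒ √(1−ρ_J²) = sin(π/94) = 0.0334150.
ω* = 2/(1 + 0.0334150) = 2/1.0334150 = 1.9353309.
Hence ρ(B_{ω*}) = 1.9353309 − 1 = 0.9353309.
(0.9353309)^m ≤ 10^{−5}  ⇒  m·ln(0.9353309) ≤ −5·ln10  ⇒  m ≥ 172.207  ⇒  m = 173

m = 173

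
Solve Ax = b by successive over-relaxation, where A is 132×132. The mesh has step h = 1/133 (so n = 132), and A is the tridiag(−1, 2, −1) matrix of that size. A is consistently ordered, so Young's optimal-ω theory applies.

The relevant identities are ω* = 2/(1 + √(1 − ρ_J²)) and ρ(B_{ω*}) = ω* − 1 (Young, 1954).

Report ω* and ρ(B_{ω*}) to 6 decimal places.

ω* = 1.953852, ρ_SOR = 0.953852

With n=132, ρ(Jacobi) = cos(π/133) = 0.999721.
√(1−ρ_J²) simplifies to sin(π/133) = 0.0236188.
So ω* = 2/1.0236188 = 1.953852 (Young).
and ρ(B_{ω*}) = 1.953852 − 1 = 0.953852.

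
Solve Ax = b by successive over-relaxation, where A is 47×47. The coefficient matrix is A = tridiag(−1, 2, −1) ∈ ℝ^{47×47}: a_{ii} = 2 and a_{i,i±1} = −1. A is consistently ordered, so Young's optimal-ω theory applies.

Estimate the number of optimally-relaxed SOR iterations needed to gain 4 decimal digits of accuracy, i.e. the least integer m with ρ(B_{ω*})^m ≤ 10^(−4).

B_J for the 47×47 system has eigenvalues cos(kπ/48); ρ_J = cos(π/48) = 0.9978589.
√(1 − cos²(π/48)) = sin(π/48) ≈ 0.0654031.
Young: ω* = 2/(1+√(1−ρ_J²)) = 2/(1+0.0654031) = 2/1.0654031 = 1.8772237.
At ω = 1.8772237 every |λ(B_ω)| = ω−1, so ρ_SOR = 0.8772237.
m ≥ 4·ln10 / (−ln 0.8772237) = 70.312; smallest integer m = 71.

m = 71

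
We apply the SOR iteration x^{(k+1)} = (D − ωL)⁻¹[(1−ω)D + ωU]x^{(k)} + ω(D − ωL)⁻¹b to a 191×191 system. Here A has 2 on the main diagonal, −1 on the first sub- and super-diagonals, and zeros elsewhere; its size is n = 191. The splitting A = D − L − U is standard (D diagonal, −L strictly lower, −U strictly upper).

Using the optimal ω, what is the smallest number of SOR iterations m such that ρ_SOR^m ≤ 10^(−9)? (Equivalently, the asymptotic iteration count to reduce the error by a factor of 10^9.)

With n=191, ρ(Jacobi) = cos(π/192) = 0.9998661.
1 − cos²(π/192) = sin²(π/192) ⇒ √(1−ρ_J²) = sin(π/192) = 0.0163617.
ω* = 2/(1+0.0163617) = 1.9678034
At ω = 1.9678034 every |λ(B_ω)| = ω−1, so ρ_SOR = 0.9678034.
m ≥ 9·ln10 / (−ln 0.9678034) = 633.231; smallest integer m = 634.

m = 634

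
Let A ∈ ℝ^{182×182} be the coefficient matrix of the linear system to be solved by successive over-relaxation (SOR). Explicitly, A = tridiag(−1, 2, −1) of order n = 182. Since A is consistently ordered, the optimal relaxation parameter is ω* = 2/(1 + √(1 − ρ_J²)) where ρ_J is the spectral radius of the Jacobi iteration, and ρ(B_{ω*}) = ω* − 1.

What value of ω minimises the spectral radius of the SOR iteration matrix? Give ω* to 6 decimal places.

[ρ_J] n=182: ρ(B_J) = cos(π/(n+1)) = cos(π/183) = 0.999853.
1 − cos²(π/183) = sin²(π/183) ⇒ √(1−ρ_J²) = sin(π/183) = 0.0171663.
ω* = 2/(1 + 0.0171663) = 2/1.0171663 = 1.966247.
At ω = 1.966247 every |λ(B_ω)| = ω−1, so ρ_SOR = 0.966247.

ω* = 1.966247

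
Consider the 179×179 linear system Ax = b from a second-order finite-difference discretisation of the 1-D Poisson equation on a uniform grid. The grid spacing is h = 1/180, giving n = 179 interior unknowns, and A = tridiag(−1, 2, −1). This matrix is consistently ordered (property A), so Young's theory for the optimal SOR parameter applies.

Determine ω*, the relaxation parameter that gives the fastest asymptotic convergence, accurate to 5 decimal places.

ω* = 1.96569

B_J for the 179×179 system has eigenvalues cos(kπ/180); ρ_J = cos(π/180) = 0.99985.
√(1−ρ_J²) simplifies to sin(π/180) = 0.017452.
Young: ω* = 2/(1+√(1−ρ_J²)) = 2/(1+0.017452) = 2/1.017452 = 1.96569.
and ρ(B_{ω*}) = 1.96569 − 1 = 0.96569.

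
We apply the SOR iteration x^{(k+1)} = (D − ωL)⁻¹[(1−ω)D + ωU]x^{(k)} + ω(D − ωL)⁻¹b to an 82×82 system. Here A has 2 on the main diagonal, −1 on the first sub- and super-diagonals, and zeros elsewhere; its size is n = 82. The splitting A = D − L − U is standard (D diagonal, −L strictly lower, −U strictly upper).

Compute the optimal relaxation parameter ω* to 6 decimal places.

[ρ_J] n=82: ρ(B_J) = cos(π/(n+1)) = cos(π/83) = 0.999284.
√(1 − cos²(π/83)) = sin(π/83) ≈ 0.0378415.
ω* = 2 / (1 + 0.0378415) = 2 / 1.0378415 ≈ 1.927077.
ρ_SOR = ω* − 1 = 1.927077 − 1 = 0.927077.

ω* = 1.927077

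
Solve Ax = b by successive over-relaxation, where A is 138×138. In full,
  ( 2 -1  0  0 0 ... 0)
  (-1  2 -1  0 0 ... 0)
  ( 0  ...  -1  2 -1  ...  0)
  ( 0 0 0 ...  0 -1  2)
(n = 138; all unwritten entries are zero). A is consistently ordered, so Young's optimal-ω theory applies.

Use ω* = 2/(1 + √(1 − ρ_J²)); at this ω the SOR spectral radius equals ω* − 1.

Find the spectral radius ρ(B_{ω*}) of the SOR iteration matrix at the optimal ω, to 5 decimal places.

spectrum of D⁻¹(L+U) = {cos(kπ/139) : 1≤k≤138}; ρ_J = cos(π/139) = 0.99974.
√(1−ρ_J²) simplifies to sin(π/139) = 0.022599.
ω* = 2/(1 + 0.022599) = 2/1.022599 = 1.95580.
ρ_SOR = ω* − 1 = 1.95580 − 1 = 0.95580.

ρ_SOR = 0.95580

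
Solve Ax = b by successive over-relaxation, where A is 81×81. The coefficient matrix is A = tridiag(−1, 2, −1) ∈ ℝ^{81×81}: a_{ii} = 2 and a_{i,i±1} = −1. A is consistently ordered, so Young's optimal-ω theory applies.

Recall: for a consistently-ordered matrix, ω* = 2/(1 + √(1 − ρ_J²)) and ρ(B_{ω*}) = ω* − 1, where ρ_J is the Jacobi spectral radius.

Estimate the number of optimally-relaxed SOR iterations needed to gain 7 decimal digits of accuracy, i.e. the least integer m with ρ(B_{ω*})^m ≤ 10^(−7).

m = 211

n=81: λ(B_J) = 1 − λ(A)/2 = cos(kπ/82); k=1 gives ρ_J = 0.9992662.
root = sin(π/82) = 0.0383027  (since 1−cos² = sin²).
So ω* = 2/1.0383027 = 1.9262206 (Young).
ρ_SOR = ω* − 1 = 1.9262206 − 1 = 0.9262206.
For 7 digits: m = 7·ln10 / (−ln 0.9262206) = 16.1181/0.0766428 = 210.302; round up → m = 211.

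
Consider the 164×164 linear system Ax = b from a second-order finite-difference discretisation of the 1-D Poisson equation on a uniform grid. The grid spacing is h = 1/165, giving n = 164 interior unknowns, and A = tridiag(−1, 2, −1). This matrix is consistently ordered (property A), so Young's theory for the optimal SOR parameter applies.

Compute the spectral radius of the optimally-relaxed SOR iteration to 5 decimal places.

ρ_SOR = 0.96263

With n=164, ρ(Jacobi) = cos(π/165) = 0.99982.
√(1−ρ_J²) = |sin(π/165)| = 0.019039
So ω* = 2/1.019039 = 1.96263 (Young).
ρ(B_{ω*}) = ω*−1 = 0.96263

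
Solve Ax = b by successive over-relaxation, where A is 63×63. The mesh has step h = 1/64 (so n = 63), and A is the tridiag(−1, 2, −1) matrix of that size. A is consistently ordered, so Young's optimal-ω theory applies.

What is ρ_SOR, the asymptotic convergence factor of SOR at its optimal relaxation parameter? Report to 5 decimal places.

B_J for the 63×63 system has eigenvalues cos(kπ/64); ρ_J = cos(π/64) = 0.99880.
root = sin(π/64) = 0.049068  (since 1−cos² = sin²).
Then 2/(1+√(1−ρ_J²)) = 2/(1+0.049068); ω* = 2/1.049068 = 1.90645.
ρ_SOR = ω* − 1 = 1.90645 − 1 = 0.90645.

ρ_SOR = 0.90645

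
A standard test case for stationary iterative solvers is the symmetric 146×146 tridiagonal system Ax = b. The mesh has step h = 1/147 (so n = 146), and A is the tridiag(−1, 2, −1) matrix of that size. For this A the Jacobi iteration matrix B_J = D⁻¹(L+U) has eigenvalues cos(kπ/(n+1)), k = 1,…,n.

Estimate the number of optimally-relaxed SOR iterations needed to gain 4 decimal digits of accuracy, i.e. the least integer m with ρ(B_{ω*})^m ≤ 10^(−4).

m = 216

n=146: λ(B_J) = 1 − λ(A)/2 = cos(kπ/147); k=1 gives ρ_J = 0.9997716.
1 − cos²(π/147) = sin²(π/147) ⇒ √(1−ρ_J²) = sin(π/147) = 0.0213698.
ω* = 2/(1 + 0.0213698) = 2/1.0213698 = 1.9581546.
ρ_SOR = ω* − 1 ≈ 0.9581546.
4·ln10 = 9.21034; −ln(0.9581546) = 0.0427461; m = ⌈9.21034/0.0427461⌉ = ⌈215.466⌉ = 216.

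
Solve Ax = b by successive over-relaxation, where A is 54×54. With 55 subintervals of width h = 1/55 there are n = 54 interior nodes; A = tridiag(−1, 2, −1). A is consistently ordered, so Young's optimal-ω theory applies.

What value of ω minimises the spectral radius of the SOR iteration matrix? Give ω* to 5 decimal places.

B_J for the 54×54 system has eigenvalues cos(kπ/55); ρ_J = cos(π/55) = 0.99837.
√(1−ρ_J²) = |sin(π/55)| = 0.057089
ω* = 2 / (1 + 0.057089) = 2 / 1.057089 ≈ 1.89199.
ρ(B_{ω*}) = ω*−1 = 0.89199

ω* = 1.89199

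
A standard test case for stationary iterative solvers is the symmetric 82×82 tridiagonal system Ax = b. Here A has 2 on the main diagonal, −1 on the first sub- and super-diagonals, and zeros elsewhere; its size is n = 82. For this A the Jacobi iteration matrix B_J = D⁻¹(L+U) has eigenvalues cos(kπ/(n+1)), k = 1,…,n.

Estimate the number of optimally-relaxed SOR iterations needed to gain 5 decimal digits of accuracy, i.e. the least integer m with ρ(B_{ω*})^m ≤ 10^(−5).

ρ_J = max_k |cos(kπ/83)| = cos(π/83) = 0.9992838
√(1−ρ_J²) simplifies to sin(π/83) = 0.0378415.
So ω* = 2/1.0378415 = 1.9270765 (Young).
ρ_SOR = ω* − 1 ≈ 0.9270765.
5·ln10 = 11.5129; −ln(0.9270765) = 0.0757192; m = ⌈11.5129/0.0757192⌉ = ⌈152.047⌉ = 153.

m = 153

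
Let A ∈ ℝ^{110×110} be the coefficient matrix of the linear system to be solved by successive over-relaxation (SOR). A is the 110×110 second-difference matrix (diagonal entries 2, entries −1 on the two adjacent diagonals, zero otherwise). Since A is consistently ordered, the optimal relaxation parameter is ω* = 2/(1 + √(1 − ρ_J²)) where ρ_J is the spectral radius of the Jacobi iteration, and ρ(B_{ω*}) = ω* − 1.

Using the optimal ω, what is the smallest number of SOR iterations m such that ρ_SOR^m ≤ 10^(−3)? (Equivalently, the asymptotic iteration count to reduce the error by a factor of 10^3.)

½·tridiag(1,0,1) at n=110: λ_k = cos(kπ/111); max |λ| at k=1 ⇒ ρ_J = cos(π/111) ≈ 0.9995995.
1 − cos²(π/111) = sin²(π/111) ⇒ √(1−ρ_J²) = sin(π/111) = 0.0282989.
[ω*] 2 ÷ (1 + 0.0282989) = 2 ÷ 1.0282989 = 1.9449598.
Hence ρ(B_{ω*}) = 1.9449598 − 1 = 0.9449598.
(0.9449598)^m ≤ 10^{−3}  ⇒  m·ln(0.9449598) ≤ −3·ln10  ⇒  m ≥ 122.017  ⇒  m = 123

m = 123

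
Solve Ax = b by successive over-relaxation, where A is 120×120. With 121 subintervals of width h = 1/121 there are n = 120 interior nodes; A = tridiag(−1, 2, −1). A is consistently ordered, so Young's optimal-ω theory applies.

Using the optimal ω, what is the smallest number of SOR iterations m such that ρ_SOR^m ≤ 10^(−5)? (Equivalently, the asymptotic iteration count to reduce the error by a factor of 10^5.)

m = 222

[ρ_J] n=120: ρ(B_J) = cos(π/(n+1)) = cos(π/121) = 0.9996630.
√(1−ρ_J²) = |sin(π/121)| = 0.0259607
ω* = 2/(1+0.0259607) = 1.9493924
[ρ_SOR] ω* − 1 = 0.9493924.
For 5 digits: m = 5·ln10 / (−ln 0.9493924) = 11.5129/0.0519331 = 221.687; round up → m = 222.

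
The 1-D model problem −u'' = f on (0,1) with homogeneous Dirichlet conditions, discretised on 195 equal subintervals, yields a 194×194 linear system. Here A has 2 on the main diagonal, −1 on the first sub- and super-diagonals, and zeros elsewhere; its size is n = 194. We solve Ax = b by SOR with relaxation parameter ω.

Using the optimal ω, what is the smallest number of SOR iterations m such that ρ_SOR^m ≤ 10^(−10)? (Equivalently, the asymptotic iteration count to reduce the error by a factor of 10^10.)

m = 715

With n=194, ρ(Jacobi) = cos(π/195) = 0.9998702.
1 − cos²(π/195) = sin²(π/195) ⇒ √(1−ρ_J²) = sin(π/195) = 0.0161100.
ω* = 2/(1 + 0.0161100) = 2/1.0161100 = 1.9682908.
At ω = 1.9682908 every |λ(B_ω)| = ω−1, so ρ_SOR = 0.9682908.
Need (0.9682908)^m ≤ 10^(−10): m ≥ 10·ln10/|ln 0.9682908| = 23.0259/0.0322228 = 714.584 ⇒ m = 715.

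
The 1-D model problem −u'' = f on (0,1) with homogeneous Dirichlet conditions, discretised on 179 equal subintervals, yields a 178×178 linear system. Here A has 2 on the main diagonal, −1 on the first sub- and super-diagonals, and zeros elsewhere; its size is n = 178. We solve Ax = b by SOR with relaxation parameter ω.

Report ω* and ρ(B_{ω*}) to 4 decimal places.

ω* = 1.9655, ρ_SOR = 0.9655

spectrum of D⁻¹(L+U) = {cos(kπ/179) : 1≤k≤178}; ρ_J = cos(π/179) = 0.9998.
√(1 − cos²(π/179)) = sin(π/179) ≈ 0.01755.
Young: ω* = 2/(1+√(1−ρ_J²)) = 2/(1+0.01755) = 2/1.01755 = 1.9655.
At ω = 1.9655 every |λ(B_ω)| = ω−1, so ρ_SOR = 0.9655.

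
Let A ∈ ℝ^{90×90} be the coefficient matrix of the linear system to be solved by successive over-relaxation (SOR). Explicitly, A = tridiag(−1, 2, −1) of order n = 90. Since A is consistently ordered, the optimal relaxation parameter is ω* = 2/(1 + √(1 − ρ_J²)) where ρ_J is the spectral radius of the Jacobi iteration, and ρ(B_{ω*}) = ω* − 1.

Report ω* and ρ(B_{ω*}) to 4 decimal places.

n=90: λ(B_J) = 1 − λ(A)/2 = cos(kπ/91); k=1 gives ρ_J = 0.9994.
1 − cos²(π/91) = sin²(π/91) ⇒ √(1−ρ_J²) = sin(π/91) = 0.03452.
ω* = 2 / (1 + 0.03452) = 2 / 1.03452 ≈ 1.9333.
[ρ_SOR] ω* − 1 = 0.9333.

ω* = 1.9333, ρ_SOR = 0.9333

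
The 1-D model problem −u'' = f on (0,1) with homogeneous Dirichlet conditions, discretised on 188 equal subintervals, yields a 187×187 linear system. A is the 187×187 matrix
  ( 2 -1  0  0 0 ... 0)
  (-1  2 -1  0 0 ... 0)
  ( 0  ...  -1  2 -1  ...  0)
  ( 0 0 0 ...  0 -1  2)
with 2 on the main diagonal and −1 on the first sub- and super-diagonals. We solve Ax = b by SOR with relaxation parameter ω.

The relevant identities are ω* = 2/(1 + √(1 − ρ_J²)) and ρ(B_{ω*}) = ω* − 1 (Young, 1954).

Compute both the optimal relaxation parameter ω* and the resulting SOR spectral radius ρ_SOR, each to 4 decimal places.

ω* = 1.9671, ρ_SOR = 0.9671

n=187: λ(B_J) = 1 − λ(A)/2 = cos(kπ/188); k=1 gives ρ_J = 0.9999.
√(1−ρ_J²) simplifies to sin(π/188) = 0.01671.
ω* = 2/(1+0.01671) = 1.9671
[ρ_SOR] ω* − 1 = 0.9671.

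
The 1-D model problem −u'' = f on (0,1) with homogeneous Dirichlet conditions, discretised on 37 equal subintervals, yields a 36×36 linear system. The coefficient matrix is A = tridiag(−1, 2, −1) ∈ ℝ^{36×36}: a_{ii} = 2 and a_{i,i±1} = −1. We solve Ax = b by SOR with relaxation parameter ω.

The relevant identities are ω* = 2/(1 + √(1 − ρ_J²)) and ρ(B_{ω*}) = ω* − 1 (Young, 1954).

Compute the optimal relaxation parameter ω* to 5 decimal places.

ω* = 1.84365

With n=36, ρ(Jacobi) = cos(π/37) = 0.99640.
root = sin(π/37) = 0.084806  (since 1−cos² = sin²).
Young: ω* = 2/(1+√(1−ρ_J²)) = 2/(1+0.084806) = 2/1.084806 = 1.84365.
ρ(B_{ω*}) = ω*−1 = 0.84365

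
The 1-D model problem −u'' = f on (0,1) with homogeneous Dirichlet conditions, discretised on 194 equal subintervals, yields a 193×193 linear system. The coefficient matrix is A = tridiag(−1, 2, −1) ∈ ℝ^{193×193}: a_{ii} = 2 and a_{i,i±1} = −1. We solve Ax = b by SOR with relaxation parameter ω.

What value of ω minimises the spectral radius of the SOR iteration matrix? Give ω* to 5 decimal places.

ω* = 1.96813

n=193: λ(B_J) = 1 − λ(A)/2 = cos(kπ/194); k=1 gives ρ_J = 0.99987.
1 − cos²(π/194) = sin²(π/194) ⇒ √(1−ρ_J²) = sin(π/194) = 0.016193.
ω* = 2 / (1 + 0.016193) = 2 / 1.016193 ≈ 1.96813.
ρ_SOR = ω* − 1 = 1.96813 − 1 = 0.96813.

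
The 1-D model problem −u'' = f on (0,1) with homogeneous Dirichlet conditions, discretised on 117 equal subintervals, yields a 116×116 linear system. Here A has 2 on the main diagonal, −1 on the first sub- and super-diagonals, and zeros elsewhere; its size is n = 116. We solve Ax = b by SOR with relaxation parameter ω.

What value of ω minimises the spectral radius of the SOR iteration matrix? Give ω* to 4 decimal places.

ω* = 1.9477

[ρ_J] n=116: ρ(B_J) = cos(π/(n+1)) = cos(π/117) = 0.9996.
root = sin(π/117) = 0.02685  (since 1−cos² = sin²).
ω* = 2 / (1 + 0.02685) = 2 / 1.02685 ≈ 1.9477.
At ω = 1.9477 every |λ(B_ω)| = ω−1, so ρ_SOR = 0.9477.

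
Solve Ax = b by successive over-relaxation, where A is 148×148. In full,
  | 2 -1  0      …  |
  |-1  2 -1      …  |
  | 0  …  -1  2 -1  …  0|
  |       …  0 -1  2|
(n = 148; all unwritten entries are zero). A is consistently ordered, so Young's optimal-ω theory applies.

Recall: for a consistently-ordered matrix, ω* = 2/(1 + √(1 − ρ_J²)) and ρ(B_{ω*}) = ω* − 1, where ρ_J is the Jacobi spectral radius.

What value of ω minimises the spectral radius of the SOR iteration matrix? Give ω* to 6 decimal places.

ω* = 1.958705

With n=148, ρ(Jacobi) = cos(π/149) = 0.999778.
√(1−ρ_J²) simplifies to sin(π/149) = 0.0210830.
ω* = 2/(1 + 0.0210830) = 2/1.0210830 = 1.958705.
[ρ_SOR] ω* − 1 = 0.958705.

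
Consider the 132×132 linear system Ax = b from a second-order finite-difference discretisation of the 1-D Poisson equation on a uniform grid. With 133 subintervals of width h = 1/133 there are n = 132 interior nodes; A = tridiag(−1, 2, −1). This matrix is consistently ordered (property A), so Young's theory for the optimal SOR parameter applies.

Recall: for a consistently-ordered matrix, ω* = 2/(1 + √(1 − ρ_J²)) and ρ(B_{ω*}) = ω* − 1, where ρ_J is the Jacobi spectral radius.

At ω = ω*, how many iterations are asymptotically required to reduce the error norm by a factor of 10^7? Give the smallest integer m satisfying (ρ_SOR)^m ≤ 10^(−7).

m = 342

n=132: λ(B_J) = 1 − λ(A)/2 = cos(kπ/133); k=1 gives ρ_J = 0.9997210.
√(1−ρ_J²) simplifies to sin(π/133) = 0.0236188.
So ω* = 2/1.0236188 = 1.9538524 (Young).
[ρ_SOR] ω* − 1 = 0.9538524.
(0.9538524)^m ≤ 10^{−7}  ⇒  m·ln(0.9538524) ≤ −7·ln10  ⇒  m ≥ 341.151  ⇒  m = 342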